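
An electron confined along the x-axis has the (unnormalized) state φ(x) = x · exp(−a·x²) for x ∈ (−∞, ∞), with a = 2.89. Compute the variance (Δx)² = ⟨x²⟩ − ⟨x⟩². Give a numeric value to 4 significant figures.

0.2595

Compute ⟨x⟩ and ⟨x²⟩ separately, then (Δx)² = ⟨x²⟩ − ⟨x⟩².
Expand each integrand as polynomial × e^(−2ax²) and use ∫x^(2j)·e^(−2ax²) dx = (2j−1)!!/(4a)^j · √(π/(2a)), odd powers → 0; here √(π/(2a)) = 0.73724.
Normalization: ∫|φ|² dx = 0.063775.
⟨x⟩ = 0.0000 and ⟨x²⟩ = 0.25952.
(Δx)² = 0.25952 − (0.0000)² = 0.25952.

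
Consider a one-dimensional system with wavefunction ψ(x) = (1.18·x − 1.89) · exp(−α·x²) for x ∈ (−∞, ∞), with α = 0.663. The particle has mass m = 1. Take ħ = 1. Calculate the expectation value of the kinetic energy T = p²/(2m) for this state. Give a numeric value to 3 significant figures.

T = −(ħ²/2m) d²/dx², so ⟨T⟩ = −(ħ²/2m) ∫ ψ*·ψ'' dx / ∫|ψ|² dx; with m = 1.
Expand each integrand as polynomial × e^(−2αx²) and use ∫x^(2j)·e^(−2αx²) dx = (2j−1)!!/(4α)^j · √(π/(2α)), odd powers → 0; here √(π/(2α)) = 1.5392. Differentiate with the product rule, d/dx e^(−αx²) = −2αx·e^(−αx²).
State is unnormalized: ∫|ψ|² dx = 6.3064, and ∫ψ*·(−ħ²/2m · ψ'') dx = 2.6264, so ⟨T⟩ = 2.6264 / 6.3064.
⟨T⟩ = 0.41646.

0.416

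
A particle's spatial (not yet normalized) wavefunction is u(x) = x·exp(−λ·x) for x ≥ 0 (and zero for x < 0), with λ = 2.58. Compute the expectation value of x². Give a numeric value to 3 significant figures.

0.451

⟨x²⟩ = ∫ x²·|u|² dx / ∫|u|² dx (integrals over the domain).
Every integrand reduces to terms xʲ·e^(−2λx) on [0, ∞); use ∫₀^∞ xʲ·e^(−2λx) dx = j!/(2λ)^(j+1).
State is unnormalized: ∫|u|² dx = 0.014557, and ∫u*·x²·u dx = 0.0065609, so ⟨x²⟩ = 0.0065609 / 0.014557.
⟨x²⟩ = 0.45069.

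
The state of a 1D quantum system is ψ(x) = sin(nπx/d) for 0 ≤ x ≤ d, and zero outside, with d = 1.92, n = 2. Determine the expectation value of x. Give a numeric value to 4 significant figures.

0.9600

⟨x⟩ = ∫ x·|ψ|² dx / ∫|ψ|² dx (integrals over the domain).
With sin²θ = (1 − cos2θ)/2 on 0 ≤ x ≤ d: ∫sin²(nπx/d) dx = d/2, ∫x·sin²(nπx/d) dx = d²/4, ∫x²·sin²(nπx/d) dx = d³·(1/6 − 1/(4n²π²)); higher powers xᵏ the same way, integrating xᵏ·cos(2nπx/d) by parts.
State is unnormalized: ∫|ψ|² dx = 0.96000, and ∫ψ*·x·ψ dx = 0.92160, so ⟨x⟩ = 0.92160 / 0.96000.
⟨x⟩ = 0.96000.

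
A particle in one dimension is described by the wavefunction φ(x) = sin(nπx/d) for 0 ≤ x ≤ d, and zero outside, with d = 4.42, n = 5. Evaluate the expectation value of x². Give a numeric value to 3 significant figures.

6.47

⟨x²⟩ = ∫ x²·|φ|² dx / ∫|φ|² dx (integrals over the domain).
With sin²θ = (1 − cos2θ)/2 on 0 ≤ x ≤ d: ∫sin²(nπx/d) dx = d/2, ∫x·sin²(nπx/d) dx = d²/4, ∫x²·sin²(nπx/d) dx = d³·(1/6 − 1/(4n²π²)); higher powers xᵏ the same way, integrating xᵏ·cos(2nπx/d) by parts.
State is unnormalized: ∫|φ|² dx = 2.2100, and ∫φ*·x²·φ dx = 14.304, so ⟨x²⟩ = 14.304 / 2.2100.
⟨x²⟩ = 6.4725.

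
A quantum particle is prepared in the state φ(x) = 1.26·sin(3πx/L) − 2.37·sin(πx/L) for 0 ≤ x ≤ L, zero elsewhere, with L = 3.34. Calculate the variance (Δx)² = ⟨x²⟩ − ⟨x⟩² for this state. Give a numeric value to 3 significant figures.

0.124

Compute ⟨x⟩ and ⟨x²⟩ separately, then (Δx)² = ⟨x²⟩ − ⟨x⟩².
On 0 ≤ x ≤ L (j ≠ l): ∫sin²(jπx/L) dx = L/2, ∫sin(jπx/L)·sin(lπx/L) dx = 0; diagonal moments ∫x·sin²(jπx/L) dx = L²/4, ∫x²·sin²(jπx/L) dx = L³·(1/6 − 1/(4j²π²)); cross terms ∫x·sin(jπx/L)·sin(lπx/L) dx = 0 for j + l even and −4jlL²/(π²(j² − l²)²) for j + l odd, ∫x²·sin(jπx/L)·sin(lπx/L) dx = (−1)^(j+l)·4jlL³/(π²(j² − l²)²); higher powers the same way via product-to-sum and parts.
Normalization: ∫|φ|² dx = 12.032.
⟨x⟩ = 1.6700 and ⟨x²⟩ = 2.9127.
(Δx)² = 2.9127 − (1.6700)² = 0.12381.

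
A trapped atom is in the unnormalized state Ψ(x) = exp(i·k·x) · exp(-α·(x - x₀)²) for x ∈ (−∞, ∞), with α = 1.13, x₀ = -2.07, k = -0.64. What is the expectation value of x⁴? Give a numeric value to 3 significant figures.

24.2

⟨x⁴⟩ = ∫ x⁴·|Ψ|² dx / ∫|Ψ|² dx (integrals over the domain).
Gaussian moments (u = x − x₀): ∫u^(2j)·e^(−2αu²) du = (2j−1)!!/(4α)^j · √(π/(2α)), odd powers integrate to 0; here √(π/(2α)) = 1.1790.
State is unnormalized: ∫|Ψ|² dx = 1.1790, and ∫Ψ*·x⁴·Ψ dx = 28.527, so ⟨x⁴⟩ = 28.527 / 1.1790.
⟨x⁴⟩ = 24.195.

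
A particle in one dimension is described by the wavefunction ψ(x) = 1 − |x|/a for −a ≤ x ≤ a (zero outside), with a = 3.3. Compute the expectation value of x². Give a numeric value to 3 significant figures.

1.09

⟨x²⟩ = ∫ x²·|ψ|² dx / ∫|ψ|² dx (integrals over the domain).
ψ is even, so ∫ over [−a, a] = 2∫₀ᵃ with ψ = 1 − x/a there: ∫₀ᵃ (1 − x/a)² dx = a/3, ∫₀ᵃ x²(1 − x/a)² dx = a³/30, ∫₀ᵃ x⁴(1 − x/a)² dx = a⁵/105.
State is unnormalized: ∫|ψ|² dx = 2.2000, and ∫ψ*·x²·ψ dx = 2.3958, so ⟨x²⟩ = 2.3958 / 2.2000.
⟨x²⟩ = 1.0890.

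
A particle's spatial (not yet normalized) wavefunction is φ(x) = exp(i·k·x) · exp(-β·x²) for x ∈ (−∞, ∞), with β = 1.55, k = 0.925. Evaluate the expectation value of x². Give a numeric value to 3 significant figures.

⟨x²⟩ = ∫ x²·|φ|² dx / ∫|φ|² dx (integrals over the domain).
Gaussian moments: ∫x^(2j)·e^(−2βx²) dx = (2j−1)!!/(4β)^j · √(π/(2β)), odd powers integrate to 0; here √(π/(2β)) = 1.0067.
State is unnormalized: ∫|φ|² dx = 1.0067, and ∫φ*·x²·φ dx = 0.16237, so ⟨x²⟩ = 0.16237 / 1.0067.
⟨x²⟩ = 0.16129.

0.161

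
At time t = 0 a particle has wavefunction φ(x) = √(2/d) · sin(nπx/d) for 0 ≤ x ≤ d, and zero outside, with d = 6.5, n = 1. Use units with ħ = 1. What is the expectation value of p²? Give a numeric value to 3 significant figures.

0.234

p² φ = −ħ² d²φ/dx²; ⟨p²⟩ = −ħ² ∫ φ*·φ'' dx.
d/dx sin(nπx/d) = (nπ/d)·cos(nπx/d) and d²/dx² sin(nπx/d) = −(nπ/d)²·sin(nπx/d); on 0 ≤ x ≤ d, ∫sin²(nπx/d) dx = d/2 and ∫sin(nπx/d)·cos(nπx/d) dx = 0.
⟨p²⟩ = 0.23360.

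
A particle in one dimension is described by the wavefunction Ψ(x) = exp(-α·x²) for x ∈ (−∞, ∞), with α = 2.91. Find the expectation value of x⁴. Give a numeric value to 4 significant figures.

0.02214

⟨x⁴⟩ = ∫ x⁴·|Ψ|² dx / ∫|Ψ|² dx (integrals over the domain).
Gaussian moments: ∫x^(2j)·e^(−2αx²) dx = (2j−1)!!/(4α)^j · √(π/(2α)), odd powers integrate to 0; here √(π/(2α)) = 0.73471.
State is unnormalized: ∫|Ψ|² dx = 0.73471, and ∫Ψ*·x⁴·Ψ dx = 0.016268, so ⟨x⁴⟩ = 0.016268 / 0.73471.
⟨x⁴⟩ = 0.022142.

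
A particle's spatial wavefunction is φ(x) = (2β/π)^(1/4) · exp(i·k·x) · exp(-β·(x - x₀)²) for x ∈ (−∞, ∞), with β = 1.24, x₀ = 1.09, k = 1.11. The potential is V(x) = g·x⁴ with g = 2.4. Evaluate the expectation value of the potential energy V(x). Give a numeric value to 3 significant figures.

7.13

⟨V⟩ = ∫ V(x)·|φ|² dx.
Gaussian moments (u = x − x₀): ∫u^(2j)·e^(−2βu²) du = (2j−1)!!/(4β)^j · √(π/(2β)), odd powers integrate to 0; here √(π/(2β)) = 1.1255.
⟨V⟩ = 7.1298.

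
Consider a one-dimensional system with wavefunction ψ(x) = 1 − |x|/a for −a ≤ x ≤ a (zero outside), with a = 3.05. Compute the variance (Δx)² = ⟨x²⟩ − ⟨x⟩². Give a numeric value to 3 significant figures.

0.930

Compute ⟨x⟩ and ⟨x²⟩ separately, then (Δx)² = ⟨x²⟩ − ⟨x⟩².
ψ is even, so ∫ over [−a, a] = 2∫₀ᵃ with ψ = 1 − x/a there: ∫₀ᵃ (1 − x/a)² dx = a/3, ∫₀ᵃ x²(1 − x/a)² dx = a³/30, ∫₀ᵃ x⁴(1 − x/a)² dx = a⁵/105.
Normalization: ∫|ψ|² dx = 2.0333.
⟨x⟩ = 0.0000 and ⟨x²⟩ = 0.93025.
(Δx)² = 0.93025 − (0.0000)² = 0.93025.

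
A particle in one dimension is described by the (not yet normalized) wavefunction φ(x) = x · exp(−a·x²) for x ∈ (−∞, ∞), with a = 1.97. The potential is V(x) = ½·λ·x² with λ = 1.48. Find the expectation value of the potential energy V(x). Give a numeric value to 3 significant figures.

0.282

⟨V⟩ = ∫ V(x)·|φ|² dx / ∫|φ|² dx.
Expand each integrand as polynomial × e^(−2ax²) and use ∫x^(2j)·e^(−2ax²) dx = (2j−1)!!/(4a)^j · √(π/(2a)), odd powers → 0; here √(π/(2a)) = 0.89295.
State is unnormalized: ∫|φ|² dx = 0.11332, and ∫φ*·V(x)·φ dx = 0.031925, so ⟨V⟩ = 0.031925 / 0.11332.
⟨V⟩ = 0.28173.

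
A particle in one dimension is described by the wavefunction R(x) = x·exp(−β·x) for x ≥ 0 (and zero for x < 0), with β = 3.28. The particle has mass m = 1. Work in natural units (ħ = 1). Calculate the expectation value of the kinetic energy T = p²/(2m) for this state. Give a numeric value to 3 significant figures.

5.38

T = −(ħ²/2m) d²/dx², so ⟨T⟩ = −(ħ²/2m) ∫ R*·R'' dx / ∫|R|² dx; with m = 1.
Differentiate x·exp(−β·x) with the product rule; every integrand then reduces to terms xʲ·e^(−2βx) on [0, ∞), with ∫₀^∞ xʲ·e^(−2βx) dx = j!/(2β)^(j+1).
State is unnormalized: ∫|R|² dx = 0.0070847, and ∫R*·(−ħ²/2m · R'') dx = 0.038110, so ⟨T⟩ = 0.038110 / 0.0070847.
⟨T⟩ = 5.3792.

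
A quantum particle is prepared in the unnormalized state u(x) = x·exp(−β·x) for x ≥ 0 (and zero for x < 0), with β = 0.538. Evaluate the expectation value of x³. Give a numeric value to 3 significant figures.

48.2

⟨x³⟩ = ∫ x³·|u|² dx / ∫|u|² dx (integrals over the domain).
Every integrand reduces to terms xʲ·e^(−2βx) on [0, ∞); use ∫₀^∞ xʲ·e^(−2βx) dx = j!/(2β)^(j+1).
State is unnormalized: ∫|u|² dx = 1.6054, and ∫u*·x³·u dx = 77.323, so ⟨x³⟩ = 77.323 / 1.6054.
⟨x³⟩ = 48.163.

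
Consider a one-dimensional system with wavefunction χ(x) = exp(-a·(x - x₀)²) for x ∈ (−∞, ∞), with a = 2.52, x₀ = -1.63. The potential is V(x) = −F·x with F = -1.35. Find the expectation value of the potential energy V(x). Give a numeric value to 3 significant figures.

-2.20

⟨V⟩ = ∫ V(x)·|χ|² dx / ∫|χ|² dx.
Gaussian moments (u = x − x₀): ∫u^(2j)·e^(−2au²) du = (2j−1)!!/(4a)^j · √(π/(2a)), odd powers integrate to 0; here √(π/(2a)) = 0.78951.
State is unnormalized: ∫|χ|² dx = 0.78951, and ∫χ*·V(x)·χ dx = -1.7373, so ⟨V⟩ = -1.7373 / 0.78951.
⟨V⟩ = -2.2005.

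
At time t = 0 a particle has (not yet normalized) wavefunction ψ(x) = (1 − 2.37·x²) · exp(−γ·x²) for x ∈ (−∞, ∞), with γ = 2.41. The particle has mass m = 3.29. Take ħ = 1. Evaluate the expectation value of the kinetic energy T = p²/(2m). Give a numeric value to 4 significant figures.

1.017

T = −(ħ²/2m) d²/dx², so ⟨T⟩ = −(ħ²/2m) ∫ ψ*·ψ'' dx / ∫|ψ|² dx; with m = 3.29.
Expand each integrand as polynomial × e^(−2γx²) and use ∫x^(2j)·e^(−2γx²) dx = (2j−1)!!/(4γ)^j · √(π/(2γ)), odd powers → 0; here √(π/(2γ)) = 0.80733. Differentiate with the product rule, d/dx e^(−γx²) = −2γx·e^(−γx²).
State is unnormalized: ∫|ψ|² dx = 0.55676, and ∫ψ*·(−ħ²/2m · ψ'') dx = 0.56619, so ⟨T⟩ = 0.56619 / 0.55676.
⟨T⟩ = 1.0170.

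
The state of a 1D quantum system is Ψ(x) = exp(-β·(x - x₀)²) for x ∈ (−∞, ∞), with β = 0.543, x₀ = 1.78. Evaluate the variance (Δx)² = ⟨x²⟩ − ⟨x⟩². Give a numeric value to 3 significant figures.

Compute ⟨x⟩ and ⟨x²⟩ separately, then (Δx)² = ⟨x²⟩ − ⟨x⟩².
Gaussian moments (u = x − x₀): ∫u^(2j)·e^(−2βu²) du = (2j−1)!!/(4β)^j · √(π/(2β)), odd powers integrate to 0; here √(π/(2β)) = 1.7008.
Normalization: ∫|Ψ|² dx = 1.7008.
⟨x⟩ = 1.7800 and ⟨x²⟩ = 3.6288.
(Δx)² = 3.6288 − (1.7800)² = 0.46041.

0.460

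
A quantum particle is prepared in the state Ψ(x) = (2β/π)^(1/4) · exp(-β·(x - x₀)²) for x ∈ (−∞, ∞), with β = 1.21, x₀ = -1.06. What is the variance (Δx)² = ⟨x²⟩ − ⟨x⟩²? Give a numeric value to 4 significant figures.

Compute ⟨x⟩ and ⟨x²⟩ separately, then (Δx)² = ⟨x²⟩ − ⟨x⟩².
Gaussian moments (u = x − x₀): ∫u^(2j)·e^(−2βu²) du = (2j−1)!!/(4β)^j · √(π/(2β)), odd powers integrate to 0; here √(π/(2β)) = 1.1394.
⟨x⟩ = -1.0600 and ⟨x²⟩ = 1.3302.
(Δx)² = 1.3302 − (-1.0600)² = 0.20661.

0.2066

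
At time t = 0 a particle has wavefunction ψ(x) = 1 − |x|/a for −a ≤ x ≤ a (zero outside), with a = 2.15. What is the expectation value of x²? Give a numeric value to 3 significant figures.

⟨x²⟩ = ∫ x²·|ψ|² dx / ∫|ψ|² dx (integrals over the domain).
ψ is even, so ∫ over [−a, a] = 2∫₀ᵃ with ψ = 1 − x/a there: ∫₀ᵃ (1 − x/a)² dx = a/3, ∫₀ᵃ x²(1 − x/a)² dx = a³/30, ∫₀ᵃ x⁴(1 − x/a)² dx = a⁵/105.
State is unnormalized: ∫|ψ|² dx = 1.4333, and ∫ψ*·x²·ψ dx = 0.66256, so ⟨x²⟩ = 0.66256 / 1.4333.
⟨x²⟩ = 0.46225.

0.462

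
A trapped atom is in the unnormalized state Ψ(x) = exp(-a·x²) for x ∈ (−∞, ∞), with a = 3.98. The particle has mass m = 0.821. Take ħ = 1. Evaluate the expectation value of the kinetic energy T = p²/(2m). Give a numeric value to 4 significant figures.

2.424

T = −(ħ²/2m) d²/dx², so ⟨T⟩ = −(ħ²/2m) ∫ Ψ*·Ψ'' dx / ∫|Ψ|² dx; with m = 0.821.
Gaussian moments: ∫x^(2j)·e^(−2ax²) dx = (2j−1)!!/(4a)^j · √(π/(2a)), odd powers integrate to 0; here √(π/(2a)) = 0.62823. Derivatives: d/dx e^(−ax²) = −2ax·e^(−ax²), d²/dx² e^(−ax²) = (4a²x² − 2a)·e^(−ax²).
State is unnormalized: ∫|Ψ|² dx = 0.62823, and ∫Ψ*·(−ħ²/2m · Ψ'') dx = 1.5227, so ⟨T⟩ = 1.5227 / 0.62823.
⟨T⟩ = 2.4239.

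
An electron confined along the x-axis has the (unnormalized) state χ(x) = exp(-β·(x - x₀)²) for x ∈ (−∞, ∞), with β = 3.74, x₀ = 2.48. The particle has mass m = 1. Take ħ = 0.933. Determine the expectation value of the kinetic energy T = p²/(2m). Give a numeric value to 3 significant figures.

1.63

T = −(ħ²/2m) d²/dx², so ⟨T⟩ = −(ħ²/2m) ∫ χ*·χ'' dx / ∫|χ|² dx; with m = 1.
Gaussian moments (u = x − x₀): ∫u^(2j)·e^(−2βu²) du = (2j−1)!!/(4β)^j · √(π/(2β)), odd powers integrate to 0; here √(π/(2β)) = 0.64807. Derivatives: d/dx e^(−βu²) = −2βu·e^(−βu²), d²/dx² e^(−βu²) = (4β²u² − 2β)·e^(−βu²).
State is unnormalized: ∫|χ|² dx = 0.64807, and ∫χ*·(−ħ²/2m · χ'') dx = 1.0549, so ⟨T⟩ = 1.0549 / 0.64807.
⟨T⟩ = 1.6278.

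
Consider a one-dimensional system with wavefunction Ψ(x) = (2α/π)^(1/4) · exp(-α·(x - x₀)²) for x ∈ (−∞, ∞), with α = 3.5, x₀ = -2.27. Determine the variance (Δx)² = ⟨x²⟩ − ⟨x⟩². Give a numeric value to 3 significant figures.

0.0714

Compute ⟨x⟩ and ⟨x²⟩ separately, then (Δx)² = ⟨x²⟩ − ⟨x⟩².
Gaussian moments (u = x − x₀): ∫u^(2j)·e^(−2αu²) du = (2j−1)!!/(4α)^j · √(π/(2α)), odd powers integrate to 0; here √(π/(2α)) = 0.66992.
⟨x⟩ = -2.2700 and ⟨x²⟩ = 5.2243.
(Δx)² = 5.2243 − (-2.2700)² = 0.071429.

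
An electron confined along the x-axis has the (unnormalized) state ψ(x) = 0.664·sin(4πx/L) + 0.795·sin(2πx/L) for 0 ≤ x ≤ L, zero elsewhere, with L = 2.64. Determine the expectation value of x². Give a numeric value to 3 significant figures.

⟨x²⟩ = ∫ x²·|ψ|² dx / ∫|ψ|² dx (integrals over the domain).
On 0 ≤ x ≤ L (j ≠ l): ∫sin²(jπx/L) dx = L/2, ∫sin(jπx/L)·sin(lπx/L) dx = 0; diagonal moments ∫x·sin²(jπx/L) dx = L²/4, ∫x²·sin²(jπx/L) dx = L³·(1/6 − 1/(4j²π²)); cross terms ∫x·sin(jπx/L)·sin(lπx/L) dx = 0 for j + l even and −4jlL²/(π²(j² − l²)²) for j + l odd, ∫x²·sin(jπx/L)·sin(lπx/L) dx = (−1)^(j+l)·4jlL³/(π²(j² − l²)²); higher powers the same way via product-to-sum and parts.
State is unnormalized: ∫|ψ|² dx = 1.4163, and ∫ψ*·x²·ψ dx = 3.6411, so ⟨x²⟩ = 3.6411 / 1.4163.
⟨x²⟩ = 2.5710.

2.57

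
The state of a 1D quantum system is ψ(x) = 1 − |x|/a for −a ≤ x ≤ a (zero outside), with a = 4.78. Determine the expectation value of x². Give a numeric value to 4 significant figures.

⟨x²⟩ = ∫ x²·|ψ|² dx / ∫|ψ|² dx (integrals over the domain).
ψ is even, so ∫ over [−a, a] = 2∫₀ᵃ with ψ = 1 − x/a there: ∫₀ᵃ (1 − x/a)² dx = a/3, ∫₀ᵃ x²(1 − x/a)² dx = a³/30, ∫₀ᵃ x⁴(1 − x/a)² dx = a⁵/105.
State is unnormalized: ∫|ψ|² dx = 3.1867, and ∫ψ*·x²·ψ dx = 7.2810, so ⟨x²⟩ = 7.2810 / 3.1867.
⟨x²⟩ = 2.2848.

2.285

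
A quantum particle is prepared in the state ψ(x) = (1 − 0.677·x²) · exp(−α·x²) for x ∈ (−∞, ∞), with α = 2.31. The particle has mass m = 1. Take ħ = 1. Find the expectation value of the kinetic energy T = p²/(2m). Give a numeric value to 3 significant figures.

1.57

T = −(ħ²/2m) d²/dx², so ⟨T⟩ = −(ħ²/2m) ∫ ψ*·ψ'' dx / ∫|ψ|² dx; with m = 1.
Expand each integrand as polynomial × e^(−2αx²) and use ∫x^(2j)·e^(−2αx²) dx = (2j−1)!!/(4α)^j · √(π/(2α)), odd powers → 0; here √(π/(2α)) = 0.82462. Differentiate with the product rule, d/dx e^(−αx²) = −2αx·e^(−αx²).
State is unnormalized: ∫|ψ|² dx = 0.71706, and ∫ψ*·(−ħ²/2m · ψ'') dx = 1.1278, so ⟨T⟩ = 1.1278 / 0.71706.
⟨T⟩ = 1.5728.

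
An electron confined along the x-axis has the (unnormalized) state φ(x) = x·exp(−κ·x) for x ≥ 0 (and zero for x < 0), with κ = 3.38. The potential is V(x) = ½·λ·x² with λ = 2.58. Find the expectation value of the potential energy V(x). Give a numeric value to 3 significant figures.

⟨V⟩ = ∫ V(x)·|φ|² dx / ∫|φ|² dx.
Every integrand reduces to terms xʲ·e^(−2κx) on [0, ∞); use ∫₀^∞ xʲ·e^(−2κx) dx = j!/(2κ)^(j+1).
State is unnormalized: ∫|φ|² dx = 0.0064743, and ∫φ*·V(x)·φ dx = 0.0021931, so ⟨V⟩ = 0.0021931 / 0.0064743.
⟨V⟩ = 0.33875.

0.339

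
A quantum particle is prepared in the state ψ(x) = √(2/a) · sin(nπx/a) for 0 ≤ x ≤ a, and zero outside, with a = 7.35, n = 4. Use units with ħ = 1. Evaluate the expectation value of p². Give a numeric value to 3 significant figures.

2.92

p² ψ = −ħ² d²ψ/dx²; ⟨p²⟩ = −ħ² ∫ ψ*·ψ'' dx.
d/dx sin(nπx/a) = (nπ/a)·cos(nπx/a) and d²/dx² sin(nπx/a) = −(nπ/a)²·sin(nπx/a); on 0 ≤ x ≤ a, ∫sin²(nπx/a) dx = a/2 and ∫sin(nπx/a)·cos(nπx/a) dx = 0.
⟨p²⟩ = 2.9231.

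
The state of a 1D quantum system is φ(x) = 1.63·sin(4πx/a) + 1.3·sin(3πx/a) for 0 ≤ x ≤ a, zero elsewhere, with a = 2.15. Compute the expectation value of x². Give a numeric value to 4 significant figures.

⟨x²⟩ = ∫ x²·|φ|² dx / ∫|φ|² dx (integrals over the domain).
On 0 ≤ x ≤ a (j ≠ l): ∫sin²(jπx/a) dx = a/2, ∫sin(jπx/a)·sin(lπx/a) dx = 0; diagonal moments ∫x·sin²(jπx/a) dx = a²/4, ∫x²·sin²(jπx/a) dx = a³·(1/6 − 1/(4j²π²)); cross terms ∫x·sin(jπx/a)·sin(lπx/a) dx = 0 for j + l even and −4jla²/(π²(j² − l²)²) for j + l odd, ∫x²·sin(jπx/a)·sin(lπx/a) dx = (−1)^(j+l)·4jla³/(π²(j² − l²)²); higher powers the same way via product-to-sum and parts.
State is unnormalized: ∫|φ|² dx = 4.6729, and ∫φ*·x²·φ dx = 2.9307, so ⟨x²⟩ = 2.9307 / 4.6729.
⟨x²⟩ = 0.62716.

0.6272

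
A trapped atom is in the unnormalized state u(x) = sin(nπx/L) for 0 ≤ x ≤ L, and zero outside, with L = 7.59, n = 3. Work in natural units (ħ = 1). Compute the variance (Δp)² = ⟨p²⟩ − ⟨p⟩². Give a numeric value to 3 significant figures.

1.54

Compute ⟨p⟩ and ⟨p²⟩ separately; (Δp)² = ⟨p²⟩ − ⟨p⟩².
d/dx sin(nπx/L) = (nπ/L)·cos(nπx/L) and d²/dx² sin(nπx/L) = −(nπ/L)²·sin(nπx/L); on 0 ≤ x ≤ L, ∫sin²(nπx/L) dx = L/2 and ∫sin(nπx/L)·cos(nπx/L) dx = 0.
Normalization: ∫|u|² dx = 3.7950.
⟨p⟩ = 0.0000 and ⟨p²⟩ = 1.5419.
(Δp)² = 1.5419 − (0.0000)² = 1.5419.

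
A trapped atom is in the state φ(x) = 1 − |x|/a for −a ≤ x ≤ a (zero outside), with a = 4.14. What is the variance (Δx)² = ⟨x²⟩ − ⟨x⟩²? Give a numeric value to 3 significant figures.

Compute ⟨x⟩ and ⟨x²⟩ separately, then (Δx)² = ⟨x²⟩ − ⟨x⟩².
φ is even, so ∫ over [−a, a] = 2∫₀ᵃ with φ = 1 − x/a there: ∫₀ᵃ (1 − x/a)² dx = a/3, ∫₀ᵃ x²(1 − x/a)² dx = a³/30, ∫₀ᵃ x⁴(1 − x/a)² dx = a⁵/105.
Normalization: ∫|φ|² dx = 2.7600.
⟨x⟩ = 0.0000 and ⟨x²⟩ = 1.7140.
(Δx)² = 1.7140 − (0.0000)² = 1.7140.

1.71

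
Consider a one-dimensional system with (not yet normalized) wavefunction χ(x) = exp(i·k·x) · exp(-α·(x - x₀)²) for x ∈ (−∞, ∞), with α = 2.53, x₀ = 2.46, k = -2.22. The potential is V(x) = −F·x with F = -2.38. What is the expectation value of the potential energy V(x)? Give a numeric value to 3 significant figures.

⟨V⟩ = ∫ V(x)·|χ|² dx / ∫|χ|² dx.
Gaussian moments (u = x − x₀): ∫u^(2j)·e^(−2αu²) du = (2j−1)!!/(4α)^j · √(π/(2α)), odd powers integrate to 0; here √(π/(2α)) = 0.78795.
State is unnormalized: ∫|χ|² dx = 0.78795, and ∫χ*·V(x)·χ dx = 4.6133, so ⟨V⟩ = 4.6133 / 0.78795.
⟨V⟩ = 5.8548.

5.85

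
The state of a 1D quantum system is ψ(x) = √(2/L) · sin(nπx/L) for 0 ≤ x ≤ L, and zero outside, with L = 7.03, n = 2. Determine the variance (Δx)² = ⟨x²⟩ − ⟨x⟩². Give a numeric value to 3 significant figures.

Compute ⟨x⟩ and ⟨x²⟩ separately, then (Δx)² = ⟨x²⟩ − ⟨x⟩².
With sin²θ = (1 − cos2θ)/2 on 0 ≤ x ≤ L: ∫sin²(nπx/L) dx = L/2, ∫x·sin²(nπx/L) dx = L²/4, ∫x²·sin²(nπx/L) dx = L³·(1/6 − 1/(4n²π²)); higher powers xᵏ the same way, integrating xᵏ·cos(2nπx/L) by parts.
⟨x⟩ = 3.5150 and ⟨x²⟩ = 15.848.
(Δx)² = 15.848 − (3.5150)² = 3.4925.

3.49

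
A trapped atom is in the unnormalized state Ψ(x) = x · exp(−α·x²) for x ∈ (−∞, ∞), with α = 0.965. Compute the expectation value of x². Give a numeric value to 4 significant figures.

0.7772

⟨x²⟩ = ∫ x²·|Ψ|² dx / ∫|Ψ|² dx (integrals over the domain).
Expand each integrand as polynomial × e^(−2αx²) and use ∫x^(2j)·e^(−2αx²) dx = (2j−1)!!/(4α)^j · √(π/(2α)), odd powers → 0; here √(π/(2α)) = 1.2758.
State is unnormalized: ∫|Ψ|² dx = 0.33053, and ∫Ψ*·x²·Ψ dx = 0.25689, so ⟨x²⟩ = 0.25689 / 0.33053.
⟨x²⟩ = 0.77720.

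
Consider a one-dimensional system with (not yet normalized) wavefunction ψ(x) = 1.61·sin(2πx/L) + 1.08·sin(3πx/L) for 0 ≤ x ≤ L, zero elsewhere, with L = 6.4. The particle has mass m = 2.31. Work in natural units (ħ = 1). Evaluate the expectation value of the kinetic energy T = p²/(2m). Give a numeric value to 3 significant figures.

0.290

T = −(ħ²/2m) d²/dx², so ⟨T⟩ = −(ħ²/2m) ∫ ψ*·ψ'' dx / ∫|ψ|² dx; with m = 2.31.
d²/dx² sin(jπx/L) = −(jπ/L)²·sin(jπx/L); on 0 ≤ x ≤ L, ∫sin²(jπx/L) dx = L/2 and ∫sin(jπx/L)·sin(lπx/L) dx = 0 for j ≠ l, so only diagonal terms survive in ∫|ψ|² and ∫ψ·ψ″; ∫ψ·ψ′ dx = [ψ²/2] between the walls = 0.
State is unnormalized: ∫|ψ|² dx = 12.027, and ∫ψ*·(−ħ²/2m · ψ'') dx = 3.4825, so ⟨T⟩ = 3.4825 / 12.027.
⟨T⟩ = 0.28955.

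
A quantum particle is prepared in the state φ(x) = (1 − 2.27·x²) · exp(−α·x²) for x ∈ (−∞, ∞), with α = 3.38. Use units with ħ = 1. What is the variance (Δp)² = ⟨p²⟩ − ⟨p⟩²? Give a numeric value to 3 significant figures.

Compute ⟨p⟩ and ⟨p²⟩ separately; (Δp)² = ⟨p²⟩ − ⟨p⟩².
Expand each integrand as polynomial × e^(−2αx²) and use ∫x^(2j)·e^(−2αx²) dx = (2j−1)!!/(4α)^j · √(π/(2α)), odd powers → 0; here √(π/(2α)) = 0.68171. Differentiate with the product rule, d/dx e^(−αx²) = −2αx·e^(−αx²).
Normalization: ∫|φ|² dx = 0.51045.
⟨p⟩ = 0.0000 and ⟨p²⟩ = 6.9206.
(Δp)² = 6.9206 − (0.0000)² = 6.9206.

6.92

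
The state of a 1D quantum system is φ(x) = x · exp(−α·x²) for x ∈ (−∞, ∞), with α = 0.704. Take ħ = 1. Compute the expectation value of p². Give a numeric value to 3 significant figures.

2.11

p² φ = −ħ² d²φ/dx²; ⟨p²⟩ = −ħ² ∫ φ*·φ'' dx / ∫|φ|² dx.
Expand each integrand as polynomial × e^(−2αx²) and use ∫x^(2j)·e^(−2αx²) dx = (2j−1)!!/(4α)^j · √(π/(2α)), odd powers → 0; here √(π/(2α)) = 1.4937. Differentiate with the product rule, d/dx e^(−αx²) = −2αx·e^(−αx²).
State is unnormalized: ∫|φ|² dx = 0.53045, and ∫φ*·(−ħ² φ'') dx = 1.1203, so ⟨p²⟩ = 1.1203 / 0.53045.
⟨p²⟩ = 2.1120.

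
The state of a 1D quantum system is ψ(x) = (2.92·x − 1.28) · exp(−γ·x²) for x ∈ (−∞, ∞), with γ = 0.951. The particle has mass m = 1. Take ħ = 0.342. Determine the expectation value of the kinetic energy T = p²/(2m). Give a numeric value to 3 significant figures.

0.120

T = −(ħ²/2m) d²/dx², so ⟨T⟩ = −(ħ²/2m) ∫ ψ*·ψ'' dx / ∫|ψ|² dx; with m = 1.
Expand each integrand as polynomial × e^(−2γx²) and use ∫x^(2j)·e^(−2γx²) dx = (2j−1)!!/(4γ)^j · √(π/(2γ)), odd powers → 0; here √(π/(2γ)) = 1.2852. Differentiate with the product rule, d/dx e^(−γx²) = −2γx·e^(−γx²).
State is unnormalized: ∫|ψ|² dx = 4.9863, and ∫ψ*·(−ħ²/2m · ψ'') dx = 0.59775, so ⟨T⟩ = 0.59775 / 4.9863.
⟨T⟩ = 0.11988.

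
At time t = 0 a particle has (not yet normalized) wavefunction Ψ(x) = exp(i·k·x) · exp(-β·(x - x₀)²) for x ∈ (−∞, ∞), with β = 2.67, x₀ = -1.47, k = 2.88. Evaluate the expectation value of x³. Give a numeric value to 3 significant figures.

-3.59

⟨x³⟩ = ∫ x³·|Ψ|² dx / ∫|Ψ|² dx (integrals over the domain).
Gaussian moments (u = x − x₀): ∫u^(2j)·e^(−2βu²) du = (2j−1)!!/(4β)^j · √(π/(2β)), odd powers integrate to 0; here √(π/(2β)) = 0.76702.
State is unnormalized: ∫|Ψ|² dx = 0.76702, and ∫Ψ*·x³·Ψ dx = -2.7532, so ⟨x³⟩ = -2.7532 / 0.76702.
⟨x³⟩ = -3.5894.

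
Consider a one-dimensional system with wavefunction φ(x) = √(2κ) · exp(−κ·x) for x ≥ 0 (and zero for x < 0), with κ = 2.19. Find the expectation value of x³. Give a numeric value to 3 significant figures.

0.0714

⟨x³⟩ = ∫ x³·|φ|² dx (integrals over the domain).
Every integrand reduces to terms xʲ·e^(−2κx) on [0, ∞); use ∫₀^∞ xʲ·e^(−2κx) dx = j!/(2κ)^(j+1).
⟨x³⟩ = 0.071405.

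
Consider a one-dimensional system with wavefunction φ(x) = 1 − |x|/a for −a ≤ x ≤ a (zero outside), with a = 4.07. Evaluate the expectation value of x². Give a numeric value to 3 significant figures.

1.66

⟨x²⟩ = ∫ x²·|φ|² dx / ∫|φ|² dx (integrals over the domain).
φ is even, so ∫ over [−a, a] = 2∫₀ᵃ with φ = 1 − x/a there: ∫₀ᵃ (1 − x/a)² dx = a/3, ∫₀ᵃ x²(1 − x/a)² dx = a³/30, ∫₀ᵃ x⁴(1 − x/a)² dx = a⁵/105.
State is unnormalized: ∫|φ|² dx = 2.7133, and ∫φ*·x²·φ dx = 4.4946, so ⟨x²⟩ = 4.4946 / 2.7133.
⟨x²⟩ = 1.6565.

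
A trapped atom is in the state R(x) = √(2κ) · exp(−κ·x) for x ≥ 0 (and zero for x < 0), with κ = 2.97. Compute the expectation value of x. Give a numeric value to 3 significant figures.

⟨x⟩ = ∫ x·|R|² dx (integrals over the domain).
Every integrand reduces to terms xʲ·e^(−2κx) on [0, ∞); use ∫₀^∞ xʲ·e^(−2κx) dx = j!/(2κ)^(j+1).
⟨x⟩ = 0.16835.

0.168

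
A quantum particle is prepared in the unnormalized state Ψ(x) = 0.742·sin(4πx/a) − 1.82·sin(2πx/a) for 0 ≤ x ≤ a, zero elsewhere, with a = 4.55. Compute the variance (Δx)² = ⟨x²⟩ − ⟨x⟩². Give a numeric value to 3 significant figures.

Compute ⟨x⟩ and ⟨x²⟩ separately, then (Δx)² = ⟨x²⟩ − ⟨x⟩².
On 0 ≤ x ≤ a (j ≠ l): ∫sin²(jπx/a) dx = a/2, ∫sin(jπx/a)·sin(lπx/a) dx = 0; diagonal moments ∫x·sin²(jπx/a) dx = a²/4, ∫x²·sin²(jπx/a) dx = a³·(1/6 − 1/(4j²π²)); cross terms ∫x·sin(jπx/a)·sin(lπx/a) dx = 0 for j + l even and −4jla²/(π²(j² − l²)²) for j + l odd, ∫x²·sin(jπx/a)·sin(lπx/a) dx = (−1)^(j+l)·4jla³/(π²(j² − l²)²); higher powers the same way via product-to-sum and parts.
Normalization: ∫|Ψ|² dx = 8.7882.
⟨x⟩ = 2.2750 and ⟨x²⟩ = 6.0148.
(Δx)² = 6.0148 − (2.2750)² = 0.83922.

0.839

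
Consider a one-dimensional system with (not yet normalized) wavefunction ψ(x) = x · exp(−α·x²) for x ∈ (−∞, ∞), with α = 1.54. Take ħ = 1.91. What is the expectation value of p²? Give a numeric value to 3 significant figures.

16.9

p² ψ = −ħ² d²ψ/dx²; ⟨p²⟩ = −ħ² ∫ ψ*·ψ'' dx / ∫|ψ|² dx.
Expand each integrand as polynomial × e^(−2αx²) and use ∫x^(2j)·e^(−2αx²) dx = (2j−1)!!/(4α)^j · √(π/(2α)), odd powers → 0; here √(π/(2α)) = 1.0099. Differentiate with the product rule, d/dx e^(−αx²) = −2αx·e^(−αx²).
State is unnormalized: ∫|ψ|² dx = 0.16395, and ∫ψ*·(−ħ² ψ'') dx = 2.7633, so ⟨p²⟩ = 2.7633 / 0.16395.
⟨p²⟩ = 16.854.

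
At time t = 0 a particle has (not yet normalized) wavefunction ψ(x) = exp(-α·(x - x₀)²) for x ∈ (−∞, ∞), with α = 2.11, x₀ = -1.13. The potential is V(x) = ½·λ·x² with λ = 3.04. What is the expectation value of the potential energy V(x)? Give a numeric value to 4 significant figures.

2.121

⟨V⟩ = ∫ V(x)·|ψ|² dx / ∫|ψ|² dx.
Gaussian moments (u = x − x₀): ∫u^(2j)·e^(−2αu²) du = (2j−1)!!/(4α)^j · √(π/(2α)), odd powers integrate to 0; here √(π/(2α)) = 0.86282.
State is unnormalized: ∫|ψ|² dx = 0.86282, and ∫ψ*·V(x)·ψ dx = 1.8300, so ⟨V⟩ = 1.8300 / 0.86282.
⟨V⟩ = 2.1210.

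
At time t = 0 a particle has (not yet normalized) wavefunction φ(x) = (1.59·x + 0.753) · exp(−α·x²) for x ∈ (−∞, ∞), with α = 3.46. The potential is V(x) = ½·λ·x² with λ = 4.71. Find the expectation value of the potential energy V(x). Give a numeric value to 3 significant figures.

⟨V⟩ = ∫ V(x)·|φ|² dx / ∫|φ|² dx.
Expand each integrand as polynomial × e^(−2αx²) and use ∫x^(2j)·e^(−2αx²) dx = (2j−1)!!/(4α)^j · √(π/(2α)), odd powers → 0; here √(π/(2α)) = 0.67379.
State is unnormalized: ∫|φ|² dx = 0.50512, and ∫φ*·V(x)·φ dx = 0.12784, so ⟨V⟩ = 0.12784 / 0.50512.
⟨V⟩ = 0.25308.

0.253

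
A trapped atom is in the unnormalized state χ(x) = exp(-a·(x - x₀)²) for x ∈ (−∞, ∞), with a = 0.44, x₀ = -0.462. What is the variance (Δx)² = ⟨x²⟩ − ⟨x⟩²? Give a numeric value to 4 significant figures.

0.5682

Compute ⟨x⟩ and ⟨x²⟩ separately, then (Δx)² = ⟨x²⟩ − ⟨x⟩².
Gaussian moments (u = x − x₀): ∫u^(2j)·e^(−2au²) du = (2j−1)!!/(4a)^j · √(π/(2a)), odd powers integrate to 0; here √(π/(2a)) = 1.8894.
Normalization: ∫|χ|² dx = 1.8894.
⟨x⟩ = -0.46200 and ⟨x²⟩ = 0.78163.
(Δx)² = 0.78163 − (-0.46200)² = 0.56818.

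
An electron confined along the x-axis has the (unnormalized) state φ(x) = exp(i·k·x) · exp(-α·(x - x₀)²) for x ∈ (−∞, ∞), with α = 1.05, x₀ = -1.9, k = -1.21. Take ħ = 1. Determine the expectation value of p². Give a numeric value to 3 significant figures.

p² φ = −ħ² d²φ/dx²; ⟨p²⟩ = −ħ² ∫ φ*·φ'' dx / ∫|φ|² dx.
Gaussian moments (u = x − x₀): ∫u^(2j)·e^(−2αu²) du = (2j−1)!!/(4α)^j · √(π/(2α)), odd powers integrate to 0; here √(π/(2α)) = 1.2231. Derivatives: φ′ = (ik − 2αu)·φ, φ″ = ((ik − 2αu)² − 2α)·φ; the odd-in-u pieces drop out.
State is unnormalized: ∫|φ|² dx = 1.2231, and ∫φ*·(−ħ² φ'') dx = 3.0750, so ⟨p²⟩ = 3.0750 / 1.2231.
⟨p²⟩ = 2.5141.

2.51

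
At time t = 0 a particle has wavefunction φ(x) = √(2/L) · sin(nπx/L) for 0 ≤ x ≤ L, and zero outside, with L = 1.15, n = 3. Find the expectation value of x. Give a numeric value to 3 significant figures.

0.575

⟨x⟩ = ∫ x·|φ|² dx (integrals over the domain).
With sin²θ = (1 − cos2θ)/2 on 0 ≤ x ≤ L: ∫sin²(nπx/L) dx = L/2, ∫x·sin²(nπx/L) dx = L²/4, ∫x²·sin²(nπx/L) dx = L³·(1/6 − 1/(4n²π²)); higher powers xᵏ the same way, integrating xᵏ·cos(2nπx/L) by parts.
⟨x⟩ = 0.57500.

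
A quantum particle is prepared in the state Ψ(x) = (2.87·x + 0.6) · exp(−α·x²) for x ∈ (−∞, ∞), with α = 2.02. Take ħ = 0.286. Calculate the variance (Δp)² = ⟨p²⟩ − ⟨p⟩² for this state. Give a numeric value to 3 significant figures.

0.409

Compute ⟨p⟩ and ⟨p²⟩ separately; (Δp)² = ⟨p²⟩ − ⟨p⟩².
Expand each integrand as polynomial × e^(−2αx²) and use ∫x^(2j)·e^(−2αx²) dx = (2j−1)!!/(4α)^j · √(π/(2α)), odd powers → 0; here √(π/(2α)) = 0.88183. Differentiate with the product rule, d/dx e^(−αx²) = −2αx·e^(−αx²).
Normalization: ∫|Ψ|² dx = 1.2164.
⟨p⟩ = 0.0000 and ⟨p²⟩ = 0.40944.
(Δp)² = 0.40944 − (0.0000)² = 0.40944.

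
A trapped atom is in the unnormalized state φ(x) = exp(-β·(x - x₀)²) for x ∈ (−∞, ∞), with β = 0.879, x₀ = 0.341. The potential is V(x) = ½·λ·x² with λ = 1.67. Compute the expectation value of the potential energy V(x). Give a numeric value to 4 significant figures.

0.3346

⟨V⟩ = ∫ V(x)·|φ|² dx / ∫|φ|² dx.
Gaussian moments (u = x − x₀): ∫u^(2j)·e^(−2βu²) du = (2j−1)!!/(4β)^j · √(π/(2β)), odd powers integrate to 0; here √(π/(2β)) = 1.3368.
State is unnormalized: ∫|φ|² dx = 1.3368, and ∫φ*·V(x)·φ dx = 0.44727, so ⟨V⟩ = 0.44727 / 1.3368.
⟨V⟩ = 0.33458.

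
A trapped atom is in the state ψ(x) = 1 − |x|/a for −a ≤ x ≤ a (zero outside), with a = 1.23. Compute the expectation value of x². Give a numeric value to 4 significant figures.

0.1513

⟨x²⟩ = ∫ x²·|ψ|² dx / ∫|ψ|² dx (integrals over the domain).
ψ is even, so ∫ over [−a, a] = 2∫₀ᵃ with ψ = 1 − x/a there: ∫₀ᵃ (1 − x/a)² dx = a/3, ∫₀ᵃ x²(1 − x/a)² dx = a³/30, ∫₀ᵃ x⁴(1 − x/a)² dx = a⁵/105.
State is unnormalized: ∫|ψ|² dx = 0.82000, and ∫ψ*·x²·ψ dx = 0.12406, so ⟨x²⟩ = 0.12406 / 0.82000.
⟨x²⟩ = 0.15129.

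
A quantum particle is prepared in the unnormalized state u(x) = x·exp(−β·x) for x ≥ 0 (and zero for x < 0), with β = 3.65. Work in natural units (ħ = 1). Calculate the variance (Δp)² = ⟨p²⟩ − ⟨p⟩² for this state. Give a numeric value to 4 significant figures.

13.32

Compute ⟨p⟩ and ⟨p²⟩ separately; (Δp)² = ⟨p²⟩ − ⟨p⟩².
Differentiate x·exp(−β·x) with the product rule; every integrand then reduces to terms xʲ·e^(−2βx) on [0, ∞), with ∫₀^∞ xʲ·e^(−2βx) dx = j!/(2β)^(j+1).
Normalization: ∫|u|² dx = 0.0051412.
⟨p⟩ = 0.0000 and ⟨p²⟩ = 13.323.
(Δp)² = 13.323 − (0.0000)² = 13.323.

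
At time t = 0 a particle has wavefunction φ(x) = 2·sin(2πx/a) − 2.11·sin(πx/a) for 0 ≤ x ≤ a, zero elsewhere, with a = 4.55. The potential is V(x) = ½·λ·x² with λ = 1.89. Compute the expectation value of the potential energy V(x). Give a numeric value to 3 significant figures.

⟨V⟩ = ∫ V(x)·|φ|² dx / ∫|φ|² dx.
On 0 ≤ x ≤ a (j ≠ l): ∫sin²(jπx/a) dx = a/2, ∫sin(jπx/a)·sin(lπx/a) dx = 0; diagonal moments ∫x·sin²(jπx/a) dx = a²/4, ∫x²·sin²(jπx/a) dx = a³·(1/6 − 1/(4j²π²)); cross terms ∫x·sin(jπx/a)·sin(lπx/a) dx = 0 for j + l even and −4jla²/(π²(j² − l²)²) for j + l odd, ∫x²·sin(jπx/a)·sin(lπx/a) dx = (−1)^(j+l)·4jla³/(π²(j² − l²)²); higher powers the same way via product-to-sum and parts.
State is unnormalized: ∫|φ|² dx = 19.229, and ∫φ*·V(x)·φ dx = 180.77, so ⟨V⟩ = 180.77 / 19.229.
⟨V⟩ = 9.4009.

9.40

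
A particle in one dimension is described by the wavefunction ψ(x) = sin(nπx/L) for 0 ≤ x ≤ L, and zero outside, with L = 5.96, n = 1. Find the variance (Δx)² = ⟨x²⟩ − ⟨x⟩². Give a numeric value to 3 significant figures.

Compute ⟨x⟩ and ⟨x²⟩ separately, then (Δx)² = ⟨x²⟩ − ⟨x⟩².
With sin²θ = (1 − cos2θ)/2 on 0 ≤ x ≤ L: ∫sin²(nπx/L) dx = L/2, ∫x·sin²(nπx/L) dx = L²/4, ∫x²·sin²(nπx/L) dx = L³·(1/6 − 1/(4n²π²)); higher powers xᵏ the same way, integrating xᵏ·cos(2nπx/L) by parts.
Normalization: ∫|ψ|² dx = 2.9800.
⟨x⟩ = 2.9800 and ⟨x²⟩ = 10.041.
(Δx)² = 10.041 − (2.9800)² = 1.1606.

1.16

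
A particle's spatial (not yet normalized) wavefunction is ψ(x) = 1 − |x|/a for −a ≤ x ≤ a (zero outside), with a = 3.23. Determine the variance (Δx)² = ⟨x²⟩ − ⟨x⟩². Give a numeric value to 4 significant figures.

1.043

Compute ⟨x⟩ and ⟨x²⟩ separately, then (Δx)² = ⟨x²⟩ − ⟨x⟩².
ψ is even, so ∫ over [−a, a] = 2∫₀ᵃ with ψ = 1 − x/a there: ∫₀ᵃ (1 − x/a)² dx = a/3, ∫₀ᵃ x²(1 − x/a)² dx = a³/30, ∫₀ᵃ x⁴(1 − x/a)² dx = a⁵/105.
Normalization: ∫|ψ|² dx = 2.1533.
⟨x⟩ = 0.0000 and ⟨x²⟩ = 1.0433.
(Δx)² = 1.0433 − (0.0000)² = 1.0433.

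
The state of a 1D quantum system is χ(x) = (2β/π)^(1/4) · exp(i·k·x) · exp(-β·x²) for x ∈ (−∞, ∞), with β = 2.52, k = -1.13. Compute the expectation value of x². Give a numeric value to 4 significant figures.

0.09921

⟨x²⟩ = ∫ x²·|χ|² dx (integrals over the domain).
Gaussian moments: ∫x^(2j)·e^(−2βx²) dx = (2j−1)!!/(4β)^j · √(π/(2β)), odd powers integrate to 0; here √(π/(2β)) = 0.78951.
⟨x²⟩ = 0.099206.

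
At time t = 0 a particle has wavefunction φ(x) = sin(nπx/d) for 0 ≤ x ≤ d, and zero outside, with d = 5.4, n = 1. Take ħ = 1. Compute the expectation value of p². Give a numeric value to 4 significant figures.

0.3385

p² φ = −ħ² d²φ/dx²; ⟨p²⟩ = −ħ² ∫ φ*·φ'' dx / ∫|φ|² dx.
d/dx sin(nπx/d) = (nπ/d)·cos(nπx/d) and d²/dx² sin(nπx/d) = −(nπ/d)²·sin(nπx/d); on 0 ≤ x ≤ d, ∫sin²(nπx/d) dx = d/2 and ∫sin(nπx/d)·cos(nπx/d) dx = 0.
State is unnormalized: ∫|φ|² dx = 2.7000, and ∫φ*·(−ħ² φ'') dx = 0.91385, so ⟨p²⟩ = 0.91385 / 2.7000.
⟨p²⟩ = 0.33846.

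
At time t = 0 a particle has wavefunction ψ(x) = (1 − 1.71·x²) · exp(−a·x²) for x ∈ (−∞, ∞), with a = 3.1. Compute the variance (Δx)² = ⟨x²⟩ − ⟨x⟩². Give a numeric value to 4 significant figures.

0.04726

Compute ⟨x⟩ and ⟨x²⟩ separately, then (Δx)² = ⟨x²⟩ − ⟨x⟩².
Expand each integrand as polynomial × e^(−2ax²) and use ∫x^(2j)·e^(−2ax²) dx = (2j−1)!!/(4a)^j · √(π/(2a)), odd powers → 0; here √(π/(2a)) = 0.71183.
Normalization: ∫|ψ|² dx = 0.55612.
⟨x⟩ = 0.0000 and ⟨x²⟩ = 0.047261.
(Δx)² = 0.047261 − (0.0000)² = 0.047261.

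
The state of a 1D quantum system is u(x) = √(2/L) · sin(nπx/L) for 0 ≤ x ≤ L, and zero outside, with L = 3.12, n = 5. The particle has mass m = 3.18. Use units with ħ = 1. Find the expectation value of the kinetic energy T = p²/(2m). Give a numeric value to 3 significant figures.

T = −(ħ²/2m) d²/dx², so ⟨T⟩ = −(ħ²/2m) ∫ u*·u'' dx; with m = 3.18.
d/dx sin(nπx/L) = (nπ/L)·cos(nπx/L) and d²/dx² sin(nπx/L) = −(nπ/L)²·sin(nπx/L); on 0 ≤ x ≤ L, ∫sin²(nπx/L) dx = L/2 and ∫sin(nπx/L)·cos(nπx/L) dx = 0.
⟨T⟩ = 3.9854.

3.99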